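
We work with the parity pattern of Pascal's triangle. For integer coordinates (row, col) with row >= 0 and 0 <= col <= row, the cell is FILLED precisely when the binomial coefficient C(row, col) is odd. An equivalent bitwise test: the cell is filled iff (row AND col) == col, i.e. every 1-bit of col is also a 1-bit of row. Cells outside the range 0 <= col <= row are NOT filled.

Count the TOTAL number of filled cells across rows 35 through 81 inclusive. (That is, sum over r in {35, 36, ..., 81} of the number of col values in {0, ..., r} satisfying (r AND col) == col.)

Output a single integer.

r35=100011 pc3: +8 =8
r36=100100 pc2: +4 =12
r37=100101 pc3: +8 =20
r38=100110 pc3: +8 =28
r39=100111 pc4: +16 =44
r40=101000 pc2: +4 =48
r41=101001 pc3: +8 =56
r42=101010 pc3: +8 =64
r43=101011 pc4: +16 =80
r44=101100 pc3: +8 =88
r45=101101 pc4: +16 =104
r46=101110 pc4: +16 =120
r47=101111 pc5: +32 =152
r48=110000 pc2: +4 =156
r49=110001 pc3: +8 =164
r50=110010 pc3: +8 =172
r51=110011 pc4: +16 =188
r52=110100 pc3: +8 =196
r53=110101 pc4: +16 =212
r54=110110 pc4: +16 =228
r55=110111 pc5: +32 =260
r56=111000 pc3: +8 =268
r57=111001 pc4: +16 =284
r58=111010 pc4: +16 =300
r59=111011 pc5: +32 =332
r60=111100 pc4: +16 =348
r61=111101 pc5: +32 =380
r62=111110 pc5: +32 =412
r63=111111 pc6: +64 =476
r64=1000000 pc1: +2 =478
r65=1000001 pc2: +4 =482
r66=1000010 pc2: +4 =486
r67=1000011 pc3: +8 =494
r68=1000100 pc2: +4 =498
r69=1000101 pc3: +8 =506
r70=1000110 pc3: +8 =514
r71=1000111 pc4: +16 =530
r72=1001000 pc2: +4 =534
r73=1001001 pc3: +8 =542
r74=1001010 pc3: +8 =550
r75=1001011 pc4: +16 =566
r76=1001100 pc3: +8 =574
r77=1001101 pc4: +16 =590
r78=1001110 pc4: +16 =606
r79=1001111 pc5: +32 =638
r80=1010000 pc2: +4 =642
r81=1010001 pc3: +8 =650

Answer: 650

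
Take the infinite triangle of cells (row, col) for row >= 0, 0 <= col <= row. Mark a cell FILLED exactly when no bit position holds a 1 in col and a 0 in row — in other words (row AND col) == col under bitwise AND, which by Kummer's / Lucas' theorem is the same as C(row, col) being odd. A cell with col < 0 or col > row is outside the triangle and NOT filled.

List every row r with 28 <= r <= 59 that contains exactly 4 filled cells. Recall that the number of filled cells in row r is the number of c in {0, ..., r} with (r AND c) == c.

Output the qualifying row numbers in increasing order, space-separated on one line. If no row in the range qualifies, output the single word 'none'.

Row r has 2^popcount(r) filled cells, so we need popcount(r) = log2(4) = 2.
Scan r = 28..59 and keep those with exactly 2 one-bits:
r=28=11100 popcount=3 -> skip
r=29=11101 popcount=4 -> skip
r=30=11110 popcount=4 -> skip
r=31=11111 popcount=5 -> skip
r=32=100000 popcount=1 -> skip
r=33=100001 popcount=2 -> KEEP
r=34=100010 popcount=2 -> KEEP
r=35=100011 popcount=3 -> skip
r=36=100100 popcount=2 -> KEEP
r=37=100101 popcount=3 -> skip
r=38=100110 popcount=3 -> skip
r=39=100111 popcount=4 -> skip
r=40=101000 popcount=2 -> KEEP
r=41=101001 popcount=3 -> skip
r=42=101010 popcount=3 -> skip
r=43=101011 popcount=4 -> skip
r=44=101100 popcount=3 -> skip
r=45=101101 popcount=4 -> skip
r=46=101110 popcount=4 -> skip
r=47=101111 popcount=5 -> skip
r=48=110000 popcount=2 -> KEEP
r=49=110001 popcount=3 -> skip
r=50=110010 popcount=3 -> skip
r=51=110011 popcount=4 -> skip
r=52=110100 popcount=3 -> skip
r=53=110101 popcount=4 -> skip
r=54=110110 popcount=4 -> skip
r=55=110111 popcount=5 -> skip
r=56=111000 popcount=3 -> skip
r=57=111001 popcount=4 -> skip
r=58=111010 popcount=4 -> skip
r=59=111011 popcount=5 -> skip
Kept rows: 33 34 36 40 48

Answer: 33 34 36 40 48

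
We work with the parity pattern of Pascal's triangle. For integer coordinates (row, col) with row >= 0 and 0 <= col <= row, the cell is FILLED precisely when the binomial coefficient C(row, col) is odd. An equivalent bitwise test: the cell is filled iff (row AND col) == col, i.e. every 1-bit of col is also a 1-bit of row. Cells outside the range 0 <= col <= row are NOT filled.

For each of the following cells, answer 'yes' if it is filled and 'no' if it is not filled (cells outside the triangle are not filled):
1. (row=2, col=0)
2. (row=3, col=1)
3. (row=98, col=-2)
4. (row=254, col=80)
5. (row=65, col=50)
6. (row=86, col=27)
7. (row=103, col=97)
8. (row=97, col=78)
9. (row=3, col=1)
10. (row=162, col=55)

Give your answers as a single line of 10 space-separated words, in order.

Answer: yes yes no yes no no yes no yes no

Derivation:
(2,0): row=0b10, col=0b0, row AND col = 0b0 = 0; 0 == 0 -> filled
(3,1): row=0b11, col=0b1, row AND col = 0b1 = 1; 1 == 1 -> filled
(98,-2): col outside [0, 98] -> not filled
(254,80): row=0b11111110, col=0b1010000, row AND col = 0b1010000 = 80; 80 == 80 -> filled
(65,50): row=0b1000001, col=0b110010, row AND col = 0b0 = 0; 0 != 50 -> empty
(86,27): row=0b1010110, col=0b11011, row AND col = 0b10010 = 18; 18 != 27 -> empty
(103,97): row=0b1100111, col=0b1100001, row AND col = 0b1100001 = 97; 97 == 97 -> filled
(97,78): row=0b1100001, col=0b1001110, row AND col = 0b1000000 = 64; 64 != 78 -> empty
(3,1): row=0b11, col=0b1, row AND col = 0b1 = 1; 1 == 1 -> filled
(162,55): row=0b10100010, col=0b110111, row AND col = 0b100010 = 34; 34 != 55 -> empty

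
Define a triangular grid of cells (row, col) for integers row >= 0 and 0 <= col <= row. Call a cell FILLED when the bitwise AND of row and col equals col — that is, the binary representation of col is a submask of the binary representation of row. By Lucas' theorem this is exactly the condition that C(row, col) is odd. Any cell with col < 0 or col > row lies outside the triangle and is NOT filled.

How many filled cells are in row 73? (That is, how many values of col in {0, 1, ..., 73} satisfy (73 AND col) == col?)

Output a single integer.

73 in binary = 1001001
popcount(73) = number of 1-bits in 1001001 = 3
A col c satisfies (73 AND c) == c iff every set bit of c is also set in 73; each of the 3 set bits of 73 can independently be on or off in c.
count = 2^3 = 8

Answer: 8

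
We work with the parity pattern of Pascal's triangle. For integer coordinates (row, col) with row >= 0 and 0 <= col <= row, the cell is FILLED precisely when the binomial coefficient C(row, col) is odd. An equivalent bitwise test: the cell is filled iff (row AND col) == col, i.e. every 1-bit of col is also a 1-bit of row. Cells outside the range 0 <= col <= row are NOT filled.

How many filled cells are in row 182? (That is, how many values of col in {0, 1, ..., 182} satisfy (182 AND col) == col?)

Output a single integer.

Answer: 32

Derivation:
182 in binary = 10110110
popcount(182) = number of 1-bits in 10110110 = 5
A col c satisfies (182 AND c) == c iff every set bit of c is also set in 182; each of the 5 set bits of 182 can independently be on or off in c.
count = 2^5 = 32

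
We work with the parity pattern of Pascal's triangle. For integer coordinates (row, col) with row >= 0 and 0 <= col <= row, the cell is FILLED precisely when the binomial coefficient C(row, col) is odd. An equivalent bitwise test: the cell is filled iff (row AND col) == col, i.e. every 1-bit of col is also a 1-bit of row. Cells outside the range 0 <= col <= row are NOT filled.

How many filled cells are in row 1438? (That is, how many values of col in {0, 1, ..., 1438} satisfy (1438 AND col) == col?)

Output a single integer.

1438 in binary = 10110011110
popcount(1438) = number of 1-bits in 10110011110 = 7
A col c satisfies (1438 AND c) == c iff every set bit of c is also set in 1438; each of the 7 set bits of 1438 can independently be on or off in c.
count = 2^7 = 128

Answer: 128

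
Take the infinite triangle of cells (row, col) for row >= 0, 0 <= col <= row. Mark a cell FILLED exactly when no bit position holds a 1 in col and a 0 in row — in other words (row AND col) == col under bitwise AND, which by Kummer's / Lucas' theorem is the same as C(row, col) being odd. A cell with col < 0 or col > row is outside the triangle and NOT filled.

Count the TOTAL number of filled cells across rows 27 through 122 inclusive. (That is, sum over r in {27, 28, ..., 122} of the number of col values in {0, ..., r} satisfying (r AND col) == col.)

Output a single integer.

Answer: 1680

Derivation:
r27=11011 pc4: +16 =16
r28=11100 pc3: +8 =24
r29=11101 pc4: +16 =40
r30=11110 pc4: +16 =56
r31=11111 pc5: +32 =88
r32=100000 pc1: +2 =90
r33=100001 pc2: +4 =94
r34=100010 pc2: +4 =98
r35=100011 pc3: +8 =106
r36=100100 pc2: +4 =110
r37=100101 pc3: +8 =118
r38=100110 pc3: +8 =126
r39=100111 pc4: +16 =142
r40=101000 pc2: +4 =146
r41=101001 pc3: +8 =154
r42=101010 pc3: +8 =162
r43=101011 pc4: +16 =178
r44=101100 pc3: +8 =186
r45=101101 pc4: +16 =202
r46=101110 pc4: +16 =218
r47=101111 pc5: +32 =250
r48=110000 pc2: +4 =254
r49=110001 pc3: +8 =262
r50=110010 pc3: +8 =270
r51=110011 pc4: +16 =286
r52=110100 pc3: +8 =294
r53=110101 pc4: +16 =310
r54=110110 pc4: +16 =326
r55=110111 pc5: +32 =358
r56=111000 pc3: +8 =366
r57=111001 pc4: +16 =382
r58=111010 pc4: +16 =398
r59=111011 pc5: +32 =430
r60=111100 pc4: +16 =446
r61=111101 pc5: +32 =478
r62=111110 pc5: +32 =510
r63=111111 pc6: +64 =574
r64=1000000 pc1: +2 =576
r65=1000001 pc2: +4 =580
r66=1000010 pc2: +4 =584
r67=1000011 pc3: +8 =592
r68=1000100 pc2: +4 =596
r69=1000101 pc3: +8 =604
r70=1000110 pc3: +8 =612
r71=1000111 pc4: +16 =628
r72=1001000 pc2: +4 =632
r73=1001001 pc3: +8 =640
r74=1001010 pc3: +8 =648
r75=1001011 pc4: +16 =664
r76=1001100 pc3: +8 =672
r77=1001101 pc4: +16 =688
r78=1001110 pc4: +16 =704
r79=1001111 pc5: +32 =736
r80=1010000 pc2: +4 =740
r81=1010001 pc3: +8 =748
r82=1010010 pc3: +8 =756
r83=1010011 pc4: +16 =772
r84=1010100 pc3: +8 =780
r85=1010101 pc4: +16 =796
r86=1010110 pc4: +16 =812
r87=1010111 pc5: +32 =844
r88=1011000 pc3: +8 =852
r89=1011001 pc4: +16 =868
r90=1011010 pc4: +16 =884
r91=1011011 pc5: +32 =916
r92=1011100 pc4: +16 =932
r93=1011101 pc5: +32 =964
r94=1011110 pc5: +32 =996
r95=1011111 pc6: +64 =1060
r96=1100000 pc2: +4 =1064
r97=1100001 pc3: +8 =1072
r98=1100010 pc3: +8 =1080
r99=1100011 pc4: +16 =1096
r100=1100100 pc3: +8 =1104
r101=1100101 pc4: +16 =1120
r102=1100110 pc4: +16 =1136
r103=1100111 pc5: +32 =1168
r104=1101000 pc3: +8 =1176
r105=1101001 pc4: +16 =1192
r106=1101010 pc4: +16 =1208
r107=1101011 pc5: +32 =1240
r108=1101100 pc4: +16 =1256
r109=1101101 pc5: +32 =1288
r110=1101110 pc5: +32 =1320
r111=1101111 pc6: +64 =1384
r112=1110000 pc3: +8 =1392
r113=1110001 pc4: +16 =1408
r114=1110010 pc4: +16 =1424
r115=1110011 pc5: +32 =1456
r116=1110100 pc4: +16 =1472
r117=1110101 pc5: +32 =1504
r118=1110110 pc5: +32 =1536
r119=1110111 pc6: +64 =1600
r120=1111000 pc4: +16 =1616
r121=1111001 pc5: +32 =1648
r122=1111010 pc5: +32 =1680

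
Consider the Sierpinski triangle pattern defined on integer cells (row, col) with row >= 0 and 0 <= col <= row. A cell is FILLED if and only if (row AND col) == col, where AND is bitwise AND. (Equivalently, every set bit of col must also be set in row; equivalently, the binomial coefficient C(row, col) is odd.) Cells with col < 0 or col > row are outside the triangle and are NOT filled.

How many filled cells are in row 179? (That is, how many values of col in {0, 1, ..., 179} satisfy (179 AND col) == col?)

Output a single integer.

179 in binary = 10110011
popcount(179) = number of 1-bits in 10110011 = 5
A col c satisfies (179 AND c) == c iff every set bit of c is also set in 179; each of the 5 set bits of 179 can independently be on or off in c.
count = 2^5 = 32

Answer: 32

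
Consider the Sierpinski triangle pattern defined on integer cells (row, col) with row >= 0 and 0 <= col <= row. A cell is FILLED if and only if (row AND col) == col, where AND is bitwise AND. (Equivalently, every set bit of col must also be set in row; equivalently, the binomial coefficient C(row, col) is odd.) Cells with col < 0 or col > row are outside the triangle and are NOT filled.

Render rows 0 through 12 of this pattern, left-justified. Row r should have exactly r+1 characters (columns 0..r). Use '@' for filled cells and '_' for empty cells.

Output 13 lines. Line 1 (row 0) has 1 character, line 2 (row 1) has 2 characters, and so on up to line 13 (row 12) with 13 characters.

r0=0: @
r1=1: @@
r2=10: @_@
r3=11: @@@@
r4=100: @___@
r5=101: @@__@@
r6=110: @_@_@_@
r7=111: @@@@@@@@
r8=1000: @_______@
r9=1001: @@______@@
r10=1010: @_@_____@_@
r11=1011: @@@@____@@@@
r12=1100: @___@___@___@

Answer: @
@@
@_@
@@@@
@___@
@@__@@
@_@_@_@
@@@@@@@@
@_______@
@@______@@
@_@_____@_@
@@@@____@@@@
@___@___@___@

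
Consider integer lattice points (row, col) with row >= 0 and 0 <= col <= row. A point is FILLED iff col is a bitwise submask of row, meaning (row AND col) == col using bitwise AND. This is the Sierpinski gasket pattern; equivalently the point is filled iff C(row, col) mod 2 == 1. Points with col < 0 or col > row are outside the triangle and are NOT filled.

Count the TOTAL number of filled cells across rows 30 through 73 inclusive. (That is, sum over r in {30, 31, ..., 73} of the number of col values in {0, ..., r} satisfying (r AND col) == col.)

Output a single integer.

Answer: 600

Derivation:
r30=11110 pc4: +16 =16
r31=11111 pc5: +32 =48
r32=100000 pc1: +2 =50
r33=100001 pc2: +4 =54
r34=100010 pc2: +4 =58
r35=100011 pc3: +8 =66
r36=100100 pc2: +4 =70
r37=100101 pc3: +8 =78
r38=100110 pc3: +8 =86
r39=100111 pc4: +16 =102
r40=101000 pc2: +4 =106
r41=101001 pc3: +8 =114
r42=101010 pc3: +8 =122
r43=101011 pc4: +16 =138
r44=101100 pc3: +8 =146
r45=101101 pc4: +16 =162
r46=101110 pc4: +16 =178
r47=101111 pc5: +32 =210
r48=110000 pc2: +4 =214
r49=110001 pc3: +8 =222
r50=110010 pc3: +8 =230
r51=110011 pc4: +16 =246
r52=110100 pc3: +8 =254
r53=110101 pc4: +16 =270
r54=110110 pc4: +16 =286
r55=110111 pc5: +32 =318
r56=111000 pc3: +8 =326
r57=111001 pc4: +16 =342
r58=111010 pc4: +16 =358
r59=111011 pc5: +32 =390
r60=111100 pc4: +16 =406
r61=111101 pc5: +32 =438
r62=111110 pc5: +32 =470
r63=111111 pc6: +64 =534
r64=1000000 pc1: +2 =536
r65=1000001 pc2: +4 =540
r66=1000010 pc2: +4 =544
r67=1000011 pc3: +8 =552
r68=1000100 pc2: +4 =556
r69=1000101 pc3: +8 =564
r70=1000110 pc3: +8 =572
r71=1000111 pc4: +16 =588
r72=1001000 pc2: +4 =592
r73=1001001 pc3: +8 =600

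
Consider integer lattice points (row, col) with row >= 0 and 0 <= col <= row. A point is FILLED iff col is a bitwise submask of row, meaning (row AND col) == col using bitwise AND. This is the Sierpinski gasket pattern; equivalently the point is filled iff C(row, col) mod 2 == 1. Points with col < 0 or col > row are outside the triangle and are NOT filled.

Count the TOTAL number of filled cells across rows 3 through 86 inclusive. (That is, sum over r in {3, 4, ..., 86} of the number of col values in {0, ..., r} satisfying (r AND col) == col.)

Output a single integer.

Answer: 962

Derivation:
r3=11 pc2: +4 =4
r4=100 pc1: +2 =6
r5=101 pc2: +4 =10
r6=110 pc2: +4 =14
r7=111 pc3: +8 =22
r8=1000 pc1: +2 =24
r9=1001 pc2: +4 =28
r10=1010 pc2: +4 =32
r11=1011 pc3: +8 =40
r12=1100 pc2: +4 =44
r13=1101 pc3: +8 =52
r14=1110 pc3: +8 =60
r15=1111 pc4: +16 =76
r16=10000 pc1: +2 =78
r17=10001 pc2: +4 =82
r18=10010 pc2: +4 =86
r19=10011 pc3: +8 =94
r20=10100 pc2: +4 =98
r21=10101 pc3: +8 =106
r22=10110 pc3: +8 =114
r23=10111 pc4: +16 =130
r24=11000 pc2: +4 =134
r25=11001 pc3: +8 =142
r26=11010 pc3: +8 =150
r27=11011 pc4: +16 =166
r28=11100 pc3: +8 =174
r29=11101 pc4: +16 =190
r30=11110 pc4: +16 =206
r31=11111 pc5: +32 =238
r32=100000 pc1: +2 =240
r33=100001 pc2: +4 =244
r34=100010 pc2: +4 =248
r35=100011 pc3: +8 =256
r36=100100 pc2: +4 =260
r37=100101 pc3: +8 =268
r38=100110 pc3: +8 =276
r39=100111 pc4: +16 =292
r40=101000 pc2: +4 =296
r41=101001 pc3: +8 =304
r42=101010 pc3: +8 =312
r43=101011 pc4: +16 =328
r44=101100 pc3: +8 =336
r45=101101 pc4: +16 =352
r46=101110 pc4: +16 =368
r47=101111 pc5: +32 =400
r48=110000 pc2: +4 =404
r49=110001 pc3: +8 =412
r50=110010 pc3: +8 =420
r51=110011 pc4: +16 =436
r52=110100 pc3: +8 =444
r53=110101 pc4: +16 =460
r54=110110 pc4: +16 =476
r55=110111 pc5: +32 =508
r56=111000 pc3: +8 =516
r57=111001 pc4: +16 =532
r58=111010 pc4: +16 =548
r59=111011 pc5: +32 =580
r60=111100 pc4: +16 =596
r61=111101 pc5: +32 =628
r62=111110 pc5: +32 =660
r63=111111 pc6: +64 =724
r64=1000000 pc1: +2 =726
r65=1000001 pc2: +4 =730
r66=1000010 pc2: +4 =734
r67=1000011 pc3: +8 =742
r68=1000100 pc2: +4 =746
r69=1000101 pc3: +8 =754
r70=1000110 pc3: +8 =762
r71=1000111 pc4: +16 =778
r72=1001000 pc2: +4 =782
r73=1001001 pc3: +8 =790
r74=1001010 pc3: +8 =798
r75=1001011 pc4: +16 =814
r76=1001100 pc3: +8 =822
r77=1001101 pc4: +16 =838
r78=1001110 pc4: +16 =854
r79=1001111 pc5: +32 =886
r80=1010000 pc2: +4 =890
r81=1010001 pc3: +8 =898
r82=1010010 pc3: +8 =906
r83=1010011 pc4: +16 =922
r84=1010100 pc3: +8 =930
r85=1010101 pc4: +16 =946
r86=1010110 pc4: +16 =962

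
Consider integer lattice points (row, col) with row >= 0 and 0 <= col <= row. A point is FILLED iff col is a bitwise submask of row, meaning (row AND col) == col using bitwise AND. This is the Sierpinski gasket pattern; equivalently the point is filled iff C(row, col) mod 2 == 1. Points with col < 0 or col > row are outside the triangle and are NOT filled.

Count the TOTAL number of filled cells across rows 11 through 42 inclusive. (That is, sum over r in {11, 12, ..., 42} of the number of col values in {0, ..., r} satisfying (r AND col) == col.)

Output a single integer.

Answer: 280

Derivation:
r11=1011 pc3: +8 =8
r12=1100 pc2: +4 =12
r13=1101 pc3: +8 =20
r14=1110 pc3: +8 =28
r15=1111 pc4: +16 =44
r16=10000 pc1: +2 =46
r17=10001 pc2: +4 =50
r18=10010 pc2: +4 =54
r19=10011 pc3: +8 =62
r20=10100 pc2: +4 =66
r21=10101 pc3: +8 =74
r22=10110 pc3: +8 =82
r23=10111 pc4: +16 =98
r24=11000 pc2: +4 =102
r25=11001 pc3: +8 =110
r26=11010 pc3: +8 =118
r27=11011 pc4: +16 =134
r28=11100 pc3: +8 =142
r29=11101 pc4: +16 =158
r30=11110 pc4: +16 =174
r31=11111 pc5: +32 =206
r32=100000 pc1: +2 =208
r33=100001 pc2: +4 =212
r34=100010 pc2: +4 =216
r35=100011 pc3: +8 =224
r36=100100 pc2: +4 =228
r37=100101 pc3: +8 =236
r38=100110 pc3: +8 =244
r39=100111 pc4: +16 =260
r40=101000 pc2: +4 =264
r41=101001 pc3: +8 =272
r42=101010 pc3: +8 =280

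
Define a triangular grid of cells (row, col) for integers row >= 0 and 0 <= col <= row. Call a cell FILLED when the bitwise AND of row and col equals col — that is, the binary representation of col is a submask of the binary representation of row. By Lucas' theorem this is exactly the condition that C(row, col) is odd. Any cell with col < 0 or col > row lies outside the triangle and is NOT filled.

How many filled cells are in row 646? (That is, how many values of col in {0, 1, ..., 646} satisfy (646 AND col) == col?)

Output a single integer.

646 in binary = 1010000110
popcount(646) = number of 1-bits in 1010000110 = 4
A col c satisfies (646 AND c) == c iff every set bit of c is also set in 646; each of the 4 set bits of 646 can independently be on or off in c.
count = 2^4 = 16

Answer: 16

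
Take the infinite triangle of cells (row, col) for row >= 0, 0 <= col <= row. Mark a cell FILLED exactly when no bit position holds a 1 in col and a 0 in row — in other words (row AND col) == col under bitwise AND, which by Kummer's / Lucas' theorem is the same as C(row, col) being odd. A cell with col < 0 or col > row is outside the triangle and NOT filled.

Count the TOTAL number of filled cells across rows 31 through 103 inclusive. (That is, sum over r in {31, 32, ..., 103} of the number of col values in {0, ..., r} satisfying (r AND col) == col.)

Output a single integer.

r31=11111 pc5: +32 =32
r32=100000 pc1: +2 =34
r33=100001 pc2: +4 =38
r34=100010 pc2: +4 =42
r35=100011 pc3: +8 =50
r36=100100 pc2: +4 =54
r37=100101 pc3: +8 =62
r38=100110 pc3: +8 =70
r39=100111 pc4: +16 =86
r40=101000 pc2: +4 =90
r41=101001 pc3: +8 =98
r42=101010 pc3: +8 =106
r43=101011 pc4: +16 =122
r44=101100 pc3: +8 =130
r45=101101 pc4: +16 =146
r46=101110 pc4: +16 =162
r47=101111 pc5: +32 =194
r48=110000 pc2: +4 =198
r49=110001 pc3: +8 =206
r50=110010 pc3: +8 =214
r51=110011 pc4: +16 =230
r52=110100 pc3: +8 =238
r53=110101 pc4: +16 =254
r54=110110 pc4: +16 =270
r55=110111 pc5: +32 =302
r56=111000 pc3: +8 =310
r57=111001 pc4: +16 =326
r58=111010 pc4: +16 =342
r59=111011 pc5: +32 =374
r60=111100 pc4: +16 =390
r61=111101 pc5: +32 =422
r62=111110 pc5: +32 =454
r63=111111 pc6: +64 =518
r64=1000000 pc1: +2 =520
r65=1000001 pc2: +4 =524
r66=1000010 pc2: +4 =528
r67=1000011 pc3: +8 =536
r68=1000100 pc2: +4 =540
r69=1000101 pc3: +8 =548
r70=1000110 pc3: +8 =556
r71=1000111 pc4: +16 =572
r72=1001000 pc2: +4 =576
r73=1001001 pc3: +8 =584
r74=1001010 pc3: +8 =592
r75=1001011 pc4: +16 =608
r76=1001100 pc3: +8 =616
r77=1001101 pc4: +16 =632
r78=1001110 pc4: +16 =648
r79=1001111 pc5: +32 =680
r80=1010000 pc2: +4 =684
r81=1010001 pc3: +8 =692
r82=1010010 pc3: +8 =700
r83=1010011 pc4: +16 =716
r84=1010100 pc3: +8 =724
r85=1010101 pc4: +16 =740
r86=1010110 pc4: +16 =756
r87=1010111 pc5: +32 =788
r88=1011000 pc3: +8 =796
r89=1011001 pc4: +16 =812
r90=1011010 pc4: +16 =828
r91=1011011 pc5: +32 =860
r92=1011100 pc4: +16 =876
r93=1011101 pc5: +32 =908
r94=1011110 pc5: +32 =940
r95=1011111 pc6: +64 =1004
r96=1100000 pc2: +4 =1008
r97=1100001 pc3: +8 =1016
r98=1100010 pc3: +8 =1024
r99=1100011 pc4: +16 =1040
r100=1100100 pc3: +8 =1048
r101=1100101 pc4: +16 =1064
r102=1100110 pc4: +16 =1080
r103=1100111 pc5: +32 =1112

Answer: 1112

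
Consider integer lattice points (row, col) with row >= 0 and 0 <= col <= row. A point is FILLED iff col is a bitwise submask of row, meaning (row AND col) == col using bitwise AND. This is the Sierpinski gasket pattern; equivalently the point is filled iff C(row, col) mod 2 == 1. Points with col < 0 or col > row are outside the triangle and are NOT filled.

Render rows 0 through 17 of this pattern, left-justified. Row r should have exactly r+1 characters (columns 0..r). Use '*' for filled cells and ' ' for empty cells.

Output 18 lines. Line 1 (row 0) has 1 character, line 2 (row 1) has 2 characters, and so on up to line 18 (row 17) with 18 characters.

r0=0: *
r1=1: **
r2=10: * *
r3=11: ****
r4=100: *   *
r5=101: **  **
r6=110: * * * *
r7=111: ********
r8=1000: *       *
r9=1001: **      **
r10=1010: * *     * *
r11=1011: ****    ****
r12=1100: *   *   *   *
r13=1101: **  **  **  **
r14=1110: * * * * * * * *
r15=1111: ****************
r16=10000: *               *
r17=10001: **              **

Answer: *
**
* *
****
*   *
**  **
* * * *
********
*       *
**      **
* *     * *
****    ****
*   *   *   *
**  **  **  **
* * * * * * * *
****************
*               *
**              **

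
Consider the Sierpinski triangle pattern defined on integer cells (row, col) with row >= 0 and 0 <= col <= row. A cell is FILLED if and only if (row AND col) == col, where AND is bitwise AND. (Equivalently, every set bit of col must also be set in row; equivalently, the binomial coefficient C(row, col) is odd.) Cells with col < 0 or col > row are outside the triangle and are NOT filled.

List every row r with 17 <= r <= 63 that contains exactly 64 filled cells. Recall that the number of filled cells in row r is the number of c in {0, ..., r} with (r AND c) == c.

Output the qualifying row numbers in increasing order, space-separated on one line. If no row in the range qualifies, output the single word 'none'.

Answer: 63

Derivation:
Row r has 2^popcount(r) filled cells, so we need popcount(r) = log2(64) = 6.
Scan r = 17..63 and keep those with exactly 6 one-bits:
r=17=10001 popcount=2 -> skip
r=18=10010 popcount=2 -> skip
r=19=10011 popcount=3 -> skip
r=20=10100 popcount=2 -> skip
r=21=10101 popcount=3 -> skip
r=22=10110 popcount=3 -> skip
r=23=10111 popcount=4 -> skip
r=24=11000 popcount=2 -> skip
r=25=11001 popcount=3 -> skip
r=26=11010 popcount=3 -> skip
r=27=11011 popcount=4 -> skip
r=28=11100 popcount=3 -> skip
r=29=11101 popcount=4 -> skip
r=30=11110 popcount=4 -> skip
r=31=11111 popcount=5 -> skip
r=32=100000 popcount=1 -> skip
r=33=100001 popcount=2 -> skip
r=34=100010 popcount=2 -> skip
r=35=100011 popcount=3 -> skip
r=36=100100 popcount=2 -> skip
r=37=100101 popcount=3 -> skip
r=38=100110 popcount=3 -> skip
r=39=100111 popcount=4 -> skip
r=40=101000 popcount=2 -> skip
r=41=101001 popcount=3 -> skip
r=42=101010 popcount=3 -> skip
r=43=101011 popcount=4 -> skip
r=44=101100 popcount=3 -> skip
r=45=101101 popcount=4 -> skip
r=46=101110 popcount=4 -> skip
r=47=101111 popcount=5 -> skip
r=48=110000 popcount=2 -> skip
r=49=110001 popcount=3 -> skip
r=50=110010 popcount=3 -> skip
r=51=110011 popcount=4 -> skip
r=52=110100 popcount=3 -> skip
r=53=110101 popcount=4 -> skip
r=54=110110 popcount=4 -> skip
r=55=110111 popcount=5 -> skip
r=56=111000 popcount=3 -> skip
r=57=111001 popcount=4 -> skip
r=58=111010 popcount=4 -> skip
r=59=111011 popcount=5 -> skip
r=60=111100 popcount=4 -> skip
r=61=111101 popcount=5 -> skip
r=62=111110 popcount=5 -> skip
r=63=111111 popcount=6 -> KEEP
Kept rows: 63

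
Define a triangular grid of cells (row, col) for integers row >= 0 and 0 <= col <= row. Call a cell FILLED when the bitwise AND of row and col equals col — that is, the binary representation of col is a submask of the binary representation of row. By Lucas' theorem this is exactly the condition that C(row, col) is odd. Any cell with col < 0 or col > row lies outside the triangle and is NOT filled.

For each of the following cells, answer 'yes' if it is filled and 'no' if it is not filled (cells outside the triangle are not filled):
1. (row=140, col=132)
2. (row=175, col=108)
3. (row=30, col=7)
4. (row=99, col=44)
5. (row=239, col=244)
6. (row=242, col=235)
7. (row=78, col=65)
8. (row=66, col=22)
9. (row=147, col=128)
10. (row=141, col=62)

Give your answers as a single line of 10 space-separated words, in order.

Answer: yes no no no no no no no yes no

Derivation:
(140,132): row=0b10001100, col=0b10000100, row AND col = 0b10000100 = 132; 132 == 132 -> filled
(175,108): row=0b10101111, col=0b1101100, row AND col = 0b101100 = 44; 44 != 108 -> empty
(30,7): row=0b11110, col=0b111, row AND col = 0b110 = 6; 6 != 7 -> empty
(99,44): row=0b1100011, col=0b101100, row AND col = 0b100000 = 32; 32 != 44 -> empty
(239,244): col outside [0, 239] -> not filled
(242,235): row=0b11110010, col=0b11101011, row AND col = 0b11100010 = 226; 226 != 235 -> empty
(78,65): row=0b1001110, col=0b1000001, row AND col = 0b1000000 = 64; 64 != 65 -> empty
(66,22): row=0b1000010, col=0b10110, row AND col = 0b10 = 2; 2 != 22 -> empty
(147,128): row=0b10010011, col=0b10000000, row AND col = 0b10000000 = 128; 128 == 128 -> filled
(141,62): row=0b10001101, col=0b111110, row AND col = 0b1100 = 12; 12 != 62 -> empty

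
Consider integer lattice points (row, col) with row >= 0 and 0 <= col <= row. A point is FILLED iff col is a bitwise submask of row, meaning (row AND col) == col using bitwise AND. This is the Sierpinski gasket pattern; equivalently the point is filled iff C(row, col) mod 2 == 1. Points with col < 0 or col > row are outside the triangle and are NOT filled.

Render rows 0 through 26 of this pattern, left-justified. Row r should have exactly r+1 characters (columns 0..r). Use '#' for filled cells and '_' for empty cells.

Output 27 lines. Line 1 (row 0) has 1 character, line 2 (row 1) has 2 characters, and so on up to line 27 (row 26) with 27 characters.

Answer: #
##
#_#
####
#___#
##__##
#_#_#_#
########
#_______#
##______##
#_#_____#_#
####____####
#___#___#___#
##__##__##__##
#_#_#_#_#_#_#_#
################
#_______________#
##______________##
#_#_____________#_#
####____________####
#___#___________#___#
##__##__________##__##
#_#_#_#_________#_#_#_#
########________########
#_______#_______#_______#
##______##______##______##
#_#_____#_#_____#_#_____#_#

Derivation:
r0=0: #
r1=1: ##
r2=10: #_#
r3=11: ####
r4=100: #___#
r5=101: ##__##
r6=110: #_#_#_#
r7=111: ########
r8=1000: #_______#
r9=1001: ##______##
r10=1010: #_#_____#_#
r11=1011: ####____####
r12=1100: #___#___#___#
r13=1101: ##__##__##__##
r14=1110: #_#_#_#_#_#_#_#
r15=1111: ################
r16=10000: #_______________#
r17=10001: ##______________##
r18=10010: #_#_____________#_#
r19=10011: ####____________####
r20=10100: #___#___________#___#
r21=10101: ##__##__________##__##
r22=10110: #_#_#_#_________#_#_#_#
r23=10111: ########________########
r24=11000: #_______#_______#_______#
r25=11001: ##______##______##______##
r26=11010: #_#_____#_#_____#_#_____#_#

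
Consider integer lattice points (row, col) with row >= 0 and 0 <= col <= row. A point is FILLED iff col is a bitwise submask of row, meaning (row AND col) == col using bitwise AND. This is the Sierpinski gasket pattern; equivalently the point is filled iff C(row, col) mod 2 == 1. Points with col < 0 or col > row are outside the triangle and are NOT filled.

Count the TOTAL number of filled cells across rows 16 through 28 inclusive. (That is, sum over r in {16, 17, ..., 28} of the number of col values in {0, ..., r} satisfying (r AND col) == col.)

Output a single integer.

r16=10000 pc1: +2 =2
r17=10001 pc2: +4 =6
r18=10010 pc2: +4 =10
r19=10011 pc3: +8 =18
r20=10100 pc2: +4 =22
r21=10101 pc3: +8 =30
r22=10110 pc3: +8 =38
r23=10111 pc4: +16 =54
r24=11000 pc2: +4 =58
r25=11001 pc3: +8 =66
r26=11010 pc3: +8 =74
r27=11011 pc4: +16 =90
r28=11100 pc3: +8 =98

Answer: 98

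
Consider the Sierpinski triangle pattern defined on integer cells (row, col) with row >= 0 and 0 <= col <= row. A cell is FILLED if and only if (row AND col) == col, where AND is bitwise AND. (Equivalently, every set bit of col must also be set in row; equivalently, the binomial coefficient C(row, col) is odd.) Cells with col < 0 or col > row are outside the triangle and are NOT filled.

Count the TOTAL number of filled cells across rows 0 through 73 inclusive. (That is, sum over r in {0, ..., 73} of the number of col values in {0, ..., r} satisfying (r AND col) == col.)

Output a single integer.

Answer: 795

Derivation:
r0=0 pc0: +1 =1
r1=1 pc1: +2 =3
r2=10 pc1: +2 =5
r3=11 pc2: +4 =9
r4=100 pc1: +2 =11
r5=101 pc2: +4 =15
r6=110 pc2: +4 =19
r7=111 pc3: +8 =27
r8=1000 pc1: +2 =29
r9=1001 pc2: +4 =33
r10=1010 pc2: +4 =37
r11=1011 pc3: +8 =45
r12=1100 pc2: +4 =49
r13=1101 pc3: +8 =57
r14=1110 pc3: +8 =65
r15=1111 pc4: +16 =81
r16=10000 pc1: +2 =83
r17=10001 pc2: +4 =87
r18=10010 pc2: +4 =91
r19=10011 pc3: +8 =99
r20=10100 pc2: +4 =103
r21=10101 pc3: +8 =111
r22=10110 pc3: +8 =119
r23=10111 pc4: +16 =135
r24=11000 pc2: +4 =139
r25=11001 pc3: +8 =147
r26=11010 pc3: +8 =155
r27=11011 pc4: +16 =171
r28=11100 pc3: +8 =179
r29=11101 pc4: +16 =195
r30=11110 pc4: +16 =211
r31=11111 pc5: +32 =243
r32=100000 pc1: +2 =245
r33=100001 pc2: +4 =249
r34=100010 pc2: +4 =253
r35=100011 pc3: +8 =261
r36=100100 pc2: +4 =265
r37=100101 pc3: +8 =273
r38=100110 pc3: +8 =281
r39=100111 pc4: +16 =297
r40=101000 pc2: +4 =301
r41=101001 pc3: +8 =309
r42=101010 pc3: +8 =317
r43=101011 pc4: +16 =333
r44=101100 pc3: +8 =341
r45=101101 pc4: +16 =357
r46=101110 pc4: +16 =373
r47=101111 pc5: +32 =405
r48=110000 pc2: +4 =409
r49=110001 pc3: +8 =417
r50=110010 pc3: +8 =425
r51=110011 pc4: +16 =441
r52=110100 pc3: +8 =449
r53=110101 pc4: +16 =465
r54=110110 pc4: +16 =481
r55=110111 pc5: +32 =513
r56=111000 pc3: +8 =521
r57=111001 pc4: +16 =537
r58=111010 pc4: +16 =553
r59=111011 pc5: +32 =585
r60=111100 pc4: +16 =601
r61=111101 pc5: +32 =633
r62=111110 pc5: +32 =665
r63=111111 pc6: +64 =729
r64=1000000 pc1: +2 =731
r65=1000001 pc2: +4 =735
r66=1000010 pc2: +4 =739
r67=1000011 pc3: +8 =747
r68=1000100 pc2: +4 =751
r69=1000101 pc3: +8 =759
r70=1000110 pc3: +8 =767
r71=1000111 pc4: +16 =783
r72=1001000 pc2: +4 =787
r73=1001001 pc3: +8 =795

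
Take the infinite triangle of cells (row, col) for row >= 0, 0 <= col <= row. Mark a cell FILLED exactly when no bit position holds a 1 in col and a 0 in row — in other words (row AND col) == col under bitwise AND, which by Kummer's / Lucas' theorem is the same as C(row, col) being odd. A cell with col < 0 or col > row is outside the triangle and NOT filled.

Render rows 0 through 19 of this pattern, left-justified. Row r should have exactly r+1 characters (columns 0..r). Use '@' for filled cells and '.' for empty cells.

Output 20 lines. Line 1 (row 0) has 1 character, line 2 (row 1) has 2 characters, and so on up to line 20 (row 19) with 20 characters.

Answer: @
@@
@.@
@@@@
@...@
@@..@@
@.@.@.@
@@@@@@@@
@.......@
@@......@@
@.@.....@.@
@@@@....@@@@
@...@...@...@
@@..@@..@@..@@
@.@.@.@.@.@.@.@
@@@@@@@@@@@@@@@@
@...............@
@@..............@@
@.@.............@.@
@@@@............@@@@

Derivation:
r0=0: @
r1=1: @@
r2=10: @.@
r3=11: @@@@
r4=100: @...@
r5=101: @@..@@
r6=110: @.@.@.@
r7=111: @@@@@@@@
r8=1000: @.......@
r9=1001: @@......@@
r10=1010: @.@.....@.@
r11=1011: @@@@....@@@@
r12=1100: @...@...@...@
r13=1101: @@..@@..@@..@@
r14=1110: @.@.@.@.@.@.@.@
r15=1111: @@@@@@@@@@@@@@@@
r16=10000: @...............@
r17=10001: @@..............@@
r18=10010: @.@.............@.@
r19=10011: @@@@............@@@@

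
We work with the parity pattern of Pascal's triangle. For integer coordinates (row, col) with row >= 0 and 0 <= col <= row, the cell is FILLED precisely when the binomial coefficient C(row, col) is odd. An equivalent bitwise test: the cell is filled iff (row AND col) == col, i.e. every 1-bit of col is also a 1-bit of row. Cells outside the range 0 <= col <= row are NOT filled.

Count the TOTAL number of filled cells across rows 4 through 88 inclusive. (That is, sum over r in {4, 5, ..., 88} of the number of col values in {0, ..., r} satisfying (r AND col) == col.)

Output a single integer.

Answer: 998

Derivation:
r4=100 pc1: +2 =2
r5=101 pc2: +4 =6
r6=110 pc2: +4 =10
r7=111 pc3: +8 =18
r8=1000 pc1: +2 =20
r9=1001 pc2: +4 =24
r10=1010 pc2: +4 =28
r11=1011 pc3: +8 =36
r12=1100 pc2: +4 =40
r13=1101 pc3: +8 =48
r14=1110 pc3: +8 =56
r15=1111 pc4: +16 =72
r16=10000 pc1: +2 =74
r17=10001 pc2: +4 =78
r18=10010 pc2: +4 =82
r19=10011 pc3: +8 =90
r20=10100 pc2: +4 =94
r21=10101 pc3: +8 =102
r22=10110 pc3: +8 =110
r23=10111 pc4: +16 =126
r24=11000 pc2: +4 =130
r25=11001 pc3: +8 =138
r26=11010 pc3: +8 =146
r27=11011 pc4: +16 =162
r28=11100 pc3: +8 =170
r29=11101 pc4: +16 =186
r30=11110 pc4: +16 =202
r31=11111 pc5: +32 =234
r32=100000 pc1: +2 =236
r33=100001 pc2: +4 =240
r34=100010 pc2: +4 =244
r35=100011 pc3: +8 =252
r36=100100 pc2: +4 =256
r37=100101 pc3: +8 =264
r38=100110 pc3: +8 =272
r39=100111 pc4: +16 =288
r40=101000 pc2: +4 =292
r41=101001 pc3: +8 =300
r42=101010 pc3: +8 =308
r43=101011 pc4: +16 =324
r44=101100 pc3: +8 =332
r45=101101 pc4: +16 =348
r46=101110 pc4: +16 =364
r47=101111 pc5: +32 =396
r48=110000 pc2: +4 =400
r49=110001 pc3: +8 =408
r50=110010 pc3: +8 =416
r51=110011 pc4: +16 =432
r52=110100 pc3: +8 =440
r53=110101 pc4: +16 =456
r54=110110 pc4: +16 =472
r55=110111 pc5: +32 =504
r56=111000 pc3: +8 =512
r57=111001 pc4: +16 =528
r58=111010 pc4: +16 =544
r59=111011 pc5: +32 =576
r60=111100 pc4: +16 =592
r61=111101 pc5: +32 =624
r62=111110 pc5: +32 =656
r63=111111 pc6: +64 =720
r64=1000000 pc1: +2 =722
r65=1000001 pc2: +4 =726
r66=1000010 pc2: +4 =730
r67=1000011 pc3: +8 =738
r68=1000100 pc2: +4 =742
r69=1000101 pc3: +8 =750
r70=1000110 pc3: +8 =758
r71=1000111 pc4: +16 =774
r72=1001000 pc2: +4 =778
r73=1001001 pc3: +8 =786
r74=1001010 pc3: +8 =794
r75=1001011 pc4: +16 =810
r76=1001100 pc3: +8 =818
r77=1001101 pc4: +16 =834
r78=1001110 pc4: +16 =850
r79=1001111 pc5: +32 =882
r80=1010000 pc2: +4 =886
r81=1010001 pc3: +8 =894
r82=1010010 pc3: +8 =902
r83=1010011 pc4: +16 =918
r84=1010100 pc3: +8 =926
r85=1010101 pc4: +16 =942
r86=1010110 pc4: +16 =958
r87=1010111 pc5: +32 =990
r88=1011000 pc3: +8 =998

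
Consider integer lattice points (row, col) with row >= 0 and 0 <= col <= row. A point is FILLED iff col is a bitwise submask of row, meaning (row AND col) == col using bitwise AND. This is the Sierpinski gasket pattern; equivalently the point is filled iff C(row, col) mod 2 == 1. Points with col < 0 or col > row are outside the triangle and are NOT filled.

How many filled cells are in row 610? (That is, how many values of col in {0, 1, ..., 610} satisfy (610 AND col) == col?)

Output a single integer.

Answer: 16

Derivation:
610 in binary = 1001100010
popcount(610) = number of 1-bits in 1001100010 = 4
A col c satisfies (610 AND c) == c iff every set bit of c is also set in 610; each of the 4 set bits of 610 can independently be on or off in c.
count = 2^4 = 16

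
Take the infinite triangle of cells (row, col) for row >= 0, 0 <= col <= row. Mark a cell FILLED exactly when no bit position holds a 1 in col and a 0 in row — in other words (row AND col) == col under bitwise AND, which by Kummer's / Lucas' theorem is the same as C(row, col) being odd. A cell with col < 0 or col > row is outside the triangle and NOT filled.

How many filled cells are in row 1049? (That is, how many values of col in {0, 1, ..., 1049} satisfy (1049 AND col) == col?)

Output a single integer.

Answer: 16

Derivation:
1049 in binary = 10000011001
popcount(1049) = number of 1-bits in 10000011001 = 4
A col c satisfies (1049 AND c) == c iff every set bit of c is also set in 1049; each of the 4 set bits of 1049 can independently be on or off in c.
count = 2^4 = 16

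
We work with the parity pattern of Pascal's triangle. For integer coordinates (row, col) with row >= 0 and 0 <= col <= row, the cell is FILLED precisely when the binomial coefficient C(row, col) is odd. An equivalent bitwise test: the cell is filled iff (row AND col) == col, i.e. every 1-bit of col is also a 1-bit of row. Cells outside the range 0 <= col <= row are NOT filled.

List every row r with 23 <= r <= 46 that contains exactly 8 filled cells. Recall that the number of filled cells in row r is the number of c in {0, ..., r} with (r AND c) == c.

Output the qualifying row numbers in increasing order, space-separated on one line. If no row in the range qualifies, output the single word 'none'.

Row r has 2^popcount(r) filled cells, so we need popcount(r) = log2(8) = 3.
Scan r = 23..46 and keep those with exactly 3 one-bits:
r=23=10111 popcount=4 -> skip
r=24=11000 popcount=2 -> skip
r=25=11001 popcount=3 -> KEEP
r=26=11010 popcount=3 -> KEEP
r=27=11011 popcount=4 -> skip
r=28=11100 popcount=3 -> KEEP
r=29=11101 popcount=4 -> skip
r=30=11110 popcount=4 -> skip
r=31=11111 popcount=5 -> skip
r=32=100000 popcount=1 -> skip
r=33=100001 popcount=2 -> skip
r=34=100010 popcount=2 -> skip
r=35=100011 popcount=3 -> KEEP
r=36=100100 popcount=2 -> skip
r=37=100101 popcount=3 -> KEEP
r=38=100110 popcount=3 -> KEEP
r=39=100111 popcount=4 -> skip
r=40=101000 popcount=2 -> skip
r=41=101001 popcount=3 -> KEEP
r=42=101010 popcount=3 -> KEEP
r=43=101011 popcount=4 -> skip
r=44=101100 popcount=3 -> KEEP
r=45=101101 popcount=4 -> skip
r=46=101110 popcount=4 -> skip
Kept rows: 25 26 28 35 37 38 41 42 44

Answer: 25 26 28 35 37 38 41 42 44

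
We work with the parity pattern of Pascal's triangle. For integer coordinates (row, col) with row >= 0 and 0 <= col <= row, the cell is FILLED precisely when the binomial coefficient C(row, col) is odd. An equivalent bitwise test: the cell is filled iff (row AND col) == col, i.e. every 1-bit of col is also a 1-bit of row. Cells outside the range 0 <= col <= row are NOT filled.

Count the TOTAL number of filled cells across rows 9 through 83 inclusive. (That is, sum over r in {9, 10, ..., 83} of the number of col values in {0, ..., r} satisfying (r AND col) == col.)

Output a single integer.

Answer: 898

Derivation:
r9=1001 pc2: +4 =4
r10=1010 pc2: +4 =8
r11=1011 pc3: +8 =16
r12=1100 pc2: +4 =20
r13=1101 pc3: +8 =28
r14=1110 pc3: +8 =36
r15=1111 pc4: +16 =52
r16=10000 pc1: +2 =54
r17=10001 pc2: +4 =58
r18=10010 pc2: +4 =62
r19=10011 pc3: +8 =70
r20=10100 pc2: +4 =74
r21=10101 pc3: +8 =82
r22=10110 pc3: +8 =90
r23=10111 pc4: +16 =106
r24=11000 pc2: +4 =110
r25=11001 pc3: +8 =118
r26=11010 pc3: +8 =126
r27=11011 pc4: +16 =142
r28=11100 pc3: +8 =150
r29=11101 pc4: +16 =166
r30=11110 pc4: +16 =182
r31=11111 pc5: +32 =214
r32=100000 pc1: +2 =216
r33=100001 pc2: +4 =220
r34=100010 pc2: +4 =224
r35=100011 pc3: +8 =232
r36=100100 pc2: +4 =236
r37=100101 pc3: +8 =244
r38=100110 pc3: +8 =252
r39=100111 pc4: +16 =268
r40=101000 pc2: +4 =272
r41=101001 pc3: +8 =280
r42=101010 pc3: +8 =288
r43=101011 pc4: +16 =304
r44=101100 pc3: +8 =312
r45=101101 pc4: +16 =328
r46=101110 pc4: +16 =344
r47=101111 pc5: +32 =376
r48=110000 pc2: +4 =380
r49=110001 pc3: +8 =388
r50=110010 pc3: +8 =396
r51=110011 pc4: +16 =412
r52=110100 pc3: +8 =420
r53=110101 pc4: +16 =436
r54=110110 pc4: +16 =452
r55=110111 pc5: +32 =484
r56=111000 pc3: +8 =492
r57=111001 pc4: +16 =508
r58=111010 pc4: +16 =524
r59=111011 pc5: +32 =556
r60=111100 pc4: +16 =572
r61=111101 pc5: +32 =604
r62=111110 pc5: +32 =636
r63=111111 pc6: +64 =700
r64=1000000 pc1: +2 =702
r65=1000001 pc2: +4 =706
r66=1000010 pc2: +4 =710
r67=1000011 pc3: +8 =718
r68=1000100 pc2: +4 =722
r69=1000101 pc3: +8 =730
r70=1000110 pc3: +8 =738
r71=1000111 pc4: +16 =754
r72=1001000 pc2: +4 =758
r73=1001001 pc3: +8 =766
r74=1001010 pc3: +8 =774
r75=1001011 pc4: +16 =790
r76=1001100 pc3: +8 =798
r77=1001101 pc4: +16 =814
r78=1001110 pc4: +16 =830
r79=1001111 pc5: +32 =862
r80=1010000 pc2: +4 =866
r81=1010001 pc3: +8 =874
r82=1010010 pc3: +8 =882
r83=1010011 pc4: +16 =898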